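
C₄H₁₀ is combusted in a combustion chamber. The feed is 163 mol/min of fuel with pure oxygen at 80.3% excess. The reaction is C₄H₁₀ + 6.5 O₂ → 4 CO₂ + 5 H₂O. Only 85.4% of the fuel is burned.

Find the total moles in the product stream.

Stoichiometric O₂ = 6.5 × 163 = 1060 mol/min; O₂ fed = 1060 × 1.803 = 1910 mol/min.
Fuel reacted = 0.854 × 163 → ξ = 139.2 mol/min.
Outlet (n = n₀ + ν ξ):
  C₄H₁₀: 163 − 1(139.2) = 23.8
  O₂: 1910 − 6.5(139.2) = 1005
  CO₂: 0 + 4(139.2) = 556.8
  H₂O: 0 + 5(139.2) = 696
Total out = 23.8 + 1005 + 556.8 + 696 = 2282 mol/min.

2280 mol/min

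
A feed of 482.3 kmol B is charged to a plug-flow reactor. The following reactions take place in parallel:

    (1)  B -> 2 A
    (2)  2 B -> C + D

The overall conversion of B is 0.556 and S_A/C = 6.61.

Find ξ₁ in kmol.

Conversion of B: B consumed = 0.556 × 482.3 = 268.2 kmol = 1ξ₁ + 2ξ₂.
Selectivity: 2ξ₁ / (1ξ₂) = 6.61 → ξ₁ = 3.305 ξ₂.
Substitute: (1·3.305 + 2) ξ₂ = 268.2 → ξ₂ = 50.55 kmol, ξ₁ = 167.1 kmol.
Outlet amounts (n = n₀ + Σ ν·ξ):
  B: 482.3 − 1(167.1) − 2(50.55) = 214.1
  A: 0 + 2(167.1) = 334.1
  C: 0 + 1(50.55) = 50.55
  D: 0 + 1(50.55) = 50.55

ξ₁ = 167 kmol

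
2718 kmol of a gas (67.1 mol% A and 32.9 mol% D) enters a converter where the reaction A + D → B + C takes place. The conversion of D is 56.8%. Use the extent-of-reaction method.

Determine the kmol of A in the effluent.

D reacted = 0.568 × 894.2 = 507.9 kmol; ν_D = −1, so ξ = 507.9/1 = 507.9 kmol.
Outlet amounts (n = n₀ + ν ξ):
  A: 1824 − 1(507.9) = 1316
  D: 894.2 − 1(507.9) = 386.3
  B: 0 + 1(507.9) = 507.9
  C: 0 + 1(507.9) = 507.9

1320 kmol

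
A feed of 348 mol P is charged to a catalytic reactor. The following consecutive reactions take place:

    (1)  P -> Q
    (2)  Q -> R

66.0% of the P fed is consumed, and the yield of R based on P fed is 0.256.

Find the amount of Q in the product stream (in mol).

141 mol

Conversion of P: P consumed = 1ξ₁ = 0.66 × 348 → ξ₁ = 229.7 mol.
Yield of R: 1ξ₂ / 348 = 0.256 → ξ₂ = 89.09 mol.
Outlet amounts (n = n₀ + Σ ν·ξ):
  P: 348 − 1(229.7) = 118.3
  Q: 0 + 1(229.7) − 1(89.09) = 140.6
  R: 0 + 1(89.09) = 89.09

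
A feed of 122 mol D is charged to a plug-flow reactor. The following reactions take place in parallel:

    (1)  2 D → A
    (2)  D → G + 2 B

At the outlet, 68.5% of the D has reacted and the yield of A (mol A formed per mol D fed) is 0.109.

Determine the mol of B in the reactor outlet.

Yield of A: 1ξ₁ / 122 = 0.109 → ξ₁ = 13.3 mol.
Conversion of D: 2ξ₁ + 1ξ₂ = 0.685 × 122 = 83.57 → ξ₂ = 56.97 mol.
Outlet amounts (n = n₀ + Σ ν·ξ):
  D: 122 − 2(13.3) − 1(56.97) = 38.43
  A: 0 + 1(13.3) = 13.3
  G: 0 + 1(56.97) = 56.97
  B: 0 + 2(56.97) = 113.9

114 mol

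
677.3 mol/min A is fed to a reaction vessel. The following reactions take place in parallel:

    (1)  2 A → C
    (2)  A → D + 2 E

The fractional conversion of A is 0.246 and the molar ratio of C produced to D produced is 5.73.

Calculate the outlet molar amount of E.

Conversion of A: A consumed = 0.246 × 677.3 = 166.6 mol/min = 2ξ₁ + 1ξ₂.
Selectivity: 1ξ₁ / (1ξ₂) = 5.73 → ξ₁ = 5.73 ξ₂.
Substitute: (2·5.73 + 1) ξ₂ = 166.6 → ξ₂ = 13.37 mol/min, ξ₁ = 76.62 mol/min.
Outlet amounts (n = n₀ + Σ ν·ξ):
  A: 677.3 − 2(76.62) − 1(13.37) = 510.7
  C: 0 + 1(76.62) = 76.62
  D: 0 + 1(13.37) = 13.37
  E: 0 + 2(13.37) = 26.74

26.7 mol/min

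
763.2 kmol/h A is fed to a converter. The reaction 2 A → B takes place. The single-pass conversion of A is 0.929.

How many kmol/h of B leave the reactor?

A reacted = 0.929 × 763.2 = 709 kmol/h; ν_A = −2, so ξ = 709/2 = 354.5 kmol/h.
Outlet amounts (n = n₀ + ν ξ):
  A: 763.2 − 2(354.5) = 54.19
  B: 0 + 1(354.5) = 354.5

355 kmol/h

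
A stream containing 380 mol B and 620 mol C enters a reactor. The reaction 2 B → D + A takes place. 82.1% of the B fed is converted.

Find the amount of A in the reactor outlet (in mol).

B reacted = 0.821 × 380 = 312 mol; ν_B = −2, so ξ = 312/2 = 156 mol.
Outlet amounts (n = n₀ + ν ξ):
  B: 380 − 2(156) = 68.02
  D: 0 + 1(156) = 156
  A: 0 + 1(156) = 156
  C: 620 (inert)

156 mol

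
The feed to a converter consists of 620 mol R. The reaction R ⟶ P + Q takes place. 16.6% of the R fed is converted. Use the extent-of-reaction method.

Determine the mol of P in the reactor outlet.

R reacted = 0.166 × 620 = 102.9 mol; ν_R = −1, so ξ = 102.9/1 = 102.9 mol.
Outlet amounts (n = n₀ + ν ξ):
  R: 620 − 1(102.9) = 517.1
  P: 0 + 1(102.9) = 102.9
  Q: 0 + 1(102.9) = 102.9

103 mol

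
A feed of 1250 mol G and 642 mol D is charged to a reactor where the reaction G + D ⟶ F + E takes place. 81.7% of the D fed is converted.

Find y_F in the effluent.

D reacted = 0.817 × 642 = 524.5 mol; ν_D = −1, so ξ = 524.5/1 = 524.5 mol.
Outlet amounts (n = n₀ + ν ξ):
  G: 1250 − 1(524.5) = 725.5
  D: 642 − 1(524.5) = 117.5
  F: 0 + 1(524.5) = 524.5
  E: 0 + 1(524.5) = 524.5
Total out = 1892 mol; y_F = 524.5 / 1892 = 0.2772.

0.277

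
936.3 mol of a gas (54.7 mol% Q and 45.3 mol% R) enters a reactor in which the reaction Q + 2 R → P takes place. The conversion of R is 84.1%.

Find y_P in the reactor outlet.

0.308

R reacted = 0.841 × 424.1 = 356.7 mol; ν_R = −2, so ξ = 356.7/2 = 178.4 mol.
Outlet amounts (n = n₀ + ν ξ):
  Q: 512.2 − 1(178.4) = 333.8
  R: 424.1 − 2(178.4) = 67.44
  P: 0 + 1(178.4) = 178.4
Total out = 579.6 mol; y_P = 178.4 / 579.6 = 0.3077.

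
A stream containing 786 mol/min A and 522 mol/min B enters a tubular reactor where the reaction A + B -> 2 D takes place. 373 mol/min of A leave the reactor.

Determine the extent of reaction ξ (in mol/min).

For A: n = n₀ − 1ξ → 373 = 786 − 1ξ, giving ξ = 413 mol/min.
Outlet amounts (n = n₀ + ν ξ):
  A: 786 − 1(413) = 373
  B: 522 − 1(413) = 109
  D: 0 + 2(413) = 826

ξ = 413 mol/min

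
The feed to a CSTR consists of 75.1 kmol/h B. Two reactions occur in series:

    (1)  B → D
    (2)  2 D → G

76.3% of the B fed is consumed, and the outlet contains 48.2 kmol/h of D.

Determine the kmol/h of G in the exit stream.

Conversion of B: B consumed = 1ξ₁ = 0.763 × 75.1 → ξ₁ = 57.3 kmol/h.
D balance: n_D = 0 + 1ξ₁ − 2ξ₂ = 48.2 → ξ₂ = (1·57.3 − 48.2)/2 = 4.551 kmol/h.
Outlet amounts (n = n₀ + Σ ν·ξ):
  B: 75.1 − 1(57.3) = 17.8
  D: 0 + 1(57.3) − 2(4.551) = 48.2
  G: 0 + 1(4.551) = 4.551

4.55 kmol/h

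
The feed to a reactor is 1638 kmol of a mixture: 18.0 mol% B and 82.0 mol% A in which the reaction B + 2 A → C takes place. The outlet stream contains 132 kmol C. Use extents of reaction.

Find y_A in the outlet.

0.785

For C: n = n₀ + 1ξ → 132 = 0 + 1ξ, giving ξ = 132 kmol.
Outlet amounts (n = n₀ + ν ξ):
  B: 294.8 − 1(132) = 162.8
  A: 1343 − 2(132) = 1079
  C: 0 + 1(132) = 132
Total out = 1374 kmol; y_A = 1079 / 1374 = 0.7854.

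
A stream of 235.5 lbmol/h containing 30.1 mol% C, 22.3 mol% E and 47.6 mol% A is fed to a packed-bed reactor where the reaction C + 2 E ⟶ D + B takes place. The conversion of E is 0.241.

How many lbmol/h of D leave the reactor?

E reacted = 0.241 × 52.52 = 12.66 lbmol/h; ν_E = −2, so ξ = 12.66/2 = 6.328 lbmol/h.
Outlet amounts (n = n₀ + ν ξ):
  C: 70.89 − 1(6.328) = 64.56
  E: 52.52 − 2(6.328) = 39.86
  D: 0 + 1(6.328) = 6.328
  B: 0 + 1(6.328) = 6.328
  A: 112.1 (inert)

6.33 lbmol/h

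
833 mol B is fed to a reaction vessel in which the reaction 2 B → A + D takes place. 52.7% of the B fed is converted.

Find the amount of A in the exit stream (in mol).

B reacted = 0.527 × 833 = 439 mol; ν_B = −2, so ξ = 439/2 = 219.5 mol.
Outlet amounts (n = n₀ + ν ξ):
  B: 833 − 2(219.5) = 394
  A: 0 + 1(219.5) = 219.5
  D: 0 + 1(219.5) = 219.5

219 mol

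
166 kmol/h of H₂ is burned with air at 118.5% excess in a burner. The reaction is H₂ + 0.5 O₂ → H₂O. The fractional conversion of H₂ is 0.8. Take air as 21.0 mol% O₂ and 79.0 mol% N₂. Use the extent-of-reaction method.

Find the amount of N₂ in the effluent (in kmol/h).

682 kmol/h

Stoichiometric O₂ = 0.5 × 166 = 83 kmol/h; O₂ fed = 83 × 2.185 = 181.4 kmol/h.
N₂ fed = 181.4 × 79/21 = 682.2 kmol/h.
Fuel reacted = 0.8 × 166 → ξ = 132.8 kmol/h.
Outlet (n = n₀ + ν ξ):
  H₂: 166 − 1(132.8) = 33.2
  O₂: 181.4 − 0.5(132.8) = 115
  N₂: 682.2 (inert)
  H₂O: 0 + 1(132.8) = 132.8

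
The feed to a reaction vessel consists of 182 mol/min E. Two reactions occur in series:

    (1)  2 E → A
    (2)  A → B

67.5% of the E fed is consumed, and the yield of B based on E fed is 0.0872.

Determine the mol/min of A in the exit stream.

45.6 mol/min

Conversion of E: E consumed = 2ξ₁ = 0.675 × 182 → ξ₁ = 61.43 mol/min.
Yield of B: 1ξ₂ / 182 = 0.0872 → ξ₂ = 15.87 mol/min.
Outlet amounts (n = n₀ + Σ ν·ξ):
  E: 182 − 2(61.43) = 59.15
  A: 0 + 1(61.43) − 1(15.87) = 45.55
  B: 0 + 1(15.87) = 15.87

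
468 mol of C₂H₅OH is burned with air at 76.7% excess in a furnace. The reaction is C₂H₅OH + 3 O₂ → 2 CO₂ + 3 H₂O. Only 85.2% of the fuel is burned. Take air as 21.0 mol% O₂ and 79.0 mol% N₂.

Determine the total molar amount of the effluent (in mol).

12700 mol

Stoichiometric O₂ = 3 × 468 = 1404 mol; O₂ fed = 1404 × 1.767 = 2481 mol.
N₂ fed = 2481 × 79/21 = 9333 mol.
Fuel reacted = 0.852 × 468 → ξ = 398.7 mol.
Outlet (n = n₀ + ν ξ):
  C₂H₅OH: 468 − 1(398.7) = 69.26
  O₂: 2481 − 3(398.7) = 1285
  N₂: 9333 (inert)
  CO₂: 0 + 2(398.7) = 797.5
  H₂O: 0 + 3(398.7) = 1196
Total out = 69.26 + 1285 + 9333 + 797.5 + 1196 = 12680 mol.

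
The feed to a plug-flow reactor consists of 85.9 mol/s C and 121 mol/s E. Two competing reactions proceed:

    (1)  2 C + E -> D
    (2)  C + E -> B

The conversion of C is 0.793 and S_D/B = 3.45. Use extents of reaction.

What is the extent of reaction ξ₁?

Conversion of C: C consumed = 0.793 × 85.9 = 68.12 mol/s = 2ξ₁ + 1ξ₂.
Selectivity: 1ξ₁ / (1ξ₂) = 3.45 → ξ₁ = 3.45 ξ₂.
Substitute: (2·3.45 + 1) ξ₂ = 68.12 → ξ₂ = 8.623 mol/s, ξ₁ = 29.75 mol/s.
Outlet amounts (n = n₀ + Σ ν·ξ):
  C: 85.9 − 2(29.75) − 1(8.623) = 17.78
  E: 121 − 1(29.75) − 1(8.623) = 82.63
  D: 0 + 1(29.75) = 29.75
  B: 0 + 1(8.623) = 8.623

ξ₁ = 29.7 mol/s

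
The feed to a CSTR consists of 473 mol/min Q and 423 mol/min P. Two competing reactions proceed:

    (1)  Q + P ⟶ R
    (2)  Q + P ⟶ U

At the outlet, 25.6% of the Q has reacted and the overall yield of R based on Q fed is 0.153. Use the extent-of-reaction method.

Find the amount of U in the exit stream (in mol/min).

Yield of R: 1ξ₁ / 473 = 0.153 → ξ₁ = 72.37 mol/min.
Conversion of Q: 1ξ₁ + 1ξ₂ = 0.256 × 473 = 121.1 → ξ₂ = 48.72 mol/min.
Outlet amounts (n = n₀ + Σ ν·ξ):
  Q: 473 − 1(72.37) − 1(48.72) = 351.9
  P: 423 − 1(72.37) − 1(48.72) = 301.9
  R: 0 + 1(72.37) = 72.37
  U: 0 + 1(48.72) = 48.72

48.7 mol/min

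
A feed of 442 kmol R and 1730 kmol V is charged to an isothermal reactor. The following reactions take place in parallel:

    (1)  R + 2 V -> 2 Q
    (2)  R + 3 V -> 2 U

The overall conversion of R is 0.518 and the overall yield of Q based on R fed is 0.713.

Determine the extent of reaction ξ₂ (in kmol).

ξ₂ = 71.4 kmol

Yield of Q: 2ξ₁ / 442 = 0.713 → ξ₁ = 157.6 kmol.
Conversion of R: 1ξ₁ + 1ξ₂ = 0.518 × 442 = 229 → ξ₂ = 71.38 kmol.
Outlet amounts (n = n₀ + Σ ν·ξ):
  R: 442 − 1(157.6) − 1(71.38) = 213
  V: 1730 − 2(157.6) − 3(71.38) = 1201
  Q: 0 + 2(157.6) = 315.1
  U: 0 + 2(71.38) = 142.8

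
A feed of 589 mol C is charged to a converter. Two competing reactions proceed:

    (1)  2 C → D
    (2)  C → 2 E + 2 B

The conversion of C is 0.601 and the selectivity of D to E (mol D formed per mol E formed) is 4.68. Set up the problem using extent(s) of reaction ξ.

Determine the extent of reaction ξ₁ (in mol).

ξ₁ = 168 mol

Conversion of C: C consumed = 0.601 × 589 = 354 mol = 2ξ₁ + 1ξ₂.
Selectivity: 1ξ₁ / (2ξ₂) = 4.68 → ξ₁ = 9.36 ξ₂.
Substitute: (2·9.36 + 1) ξ₂ = 354 → ξ₂ = 17.95 mol, ξ₁ = 168 mol.
Outlet amounts (n = n₀ + Σ ν·ξ):
  C: 589 − 2(168) − 1(17.95) = 235
  D: 0 + 1(168) = 168
  E: 0 + 2(17.95) = 35.9
  B: 0 + 2(17.95) = 35.9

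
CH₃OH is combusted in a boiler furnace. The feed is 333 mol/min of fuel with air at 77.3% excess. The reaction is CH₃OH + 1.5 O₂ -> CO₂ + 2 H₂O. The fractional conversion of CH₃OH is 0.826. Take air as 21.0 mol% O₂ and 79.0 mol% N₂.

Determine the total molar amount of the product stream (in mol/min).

Stoichiometric O₂ = 1.5 × 333 = 499.5 mol/min; O₂ fed = 499.5 × 1.773 = 885.6 mol/min.
N₂ fed = 885.6 × 79/21 = 3332 mol/min.
Fuel reacted = 0.826 × 333 → ξ = 275.1 mol/min.
Outlet (n = n₀ + ν ξ):
  CH₃OH: 333 − 1(275.1) = 57.94
  O₂: 885.6 − 1.5(275.1) = 473
  N₂: 3332 (inert)
  CO₂: 0 + 1(275.1) = 275.1
  H₂O: 0 + 2(275.1) = 550.1
Total out = 57.94 + 473 + 3332 + 275.1 + 550.1 = 4688 mol/min.

4690 mol/min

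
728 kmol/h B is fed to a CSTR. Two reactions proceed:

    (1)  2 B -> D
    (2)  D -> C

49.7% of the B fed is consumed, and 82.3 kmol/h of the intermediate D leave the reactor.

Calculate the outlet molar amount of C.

Conversion of B: B consumed = 2ξ₁ = 0.497 × 728 → ξ₁ = 180.9 kmol/h.
D balance: n_D = 0 + 1ξ₁ − 1ξ₂ = 82.3 → ξ₂ = (1·180.9 − 82.3)/1 = 98.61 kmol/h.
Outlet amounts (n = n₀ + Σ ν·ξ):
  B: 728 − 2(180.9) = 366.2
  D: 0 + 1(180.9) − 1(98.61) = 82.3
  C: 0 + 1(98.61) = 98.61

98.6 kmol/h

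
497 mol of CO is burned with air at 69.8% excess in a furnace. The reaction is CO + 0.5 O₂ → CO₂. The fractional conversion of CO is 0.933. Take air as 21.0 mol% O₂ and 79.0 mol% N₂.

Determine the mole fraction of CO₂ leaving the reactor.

0.204

Stoichiometric O₂ = 0.5 × 497 = 248.5 mol; O₂ fed = 248.5 × 1.698 = 422 mol.
N₂ fed = 422 × 79/21 = 1587 mol.
Fuel reacted = 0.933 × 497 → ξ = 463.7 mol.
Outlet (n = n₀ + ν ξ):
  CO: 497 − 1(463.7) = 33.3
  O₂: 422 − 0.5(463.7) = 190.1
  N₂: 1587 (inert)
  CO₂: 0 + 1(463.7) = 463.7
Total out = 2274 mol; y_CO₂ = 463.7 / 2274 = 0.2039.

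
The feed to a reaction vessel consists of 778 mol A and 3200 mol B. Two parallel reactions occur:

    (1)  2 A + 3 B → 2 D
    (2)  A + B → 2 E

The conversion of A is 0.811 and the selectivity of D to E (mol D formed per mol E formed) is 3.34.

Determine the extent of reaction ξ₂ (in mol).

Conversion of A: A consumed = 0.811 × 778 = 631 mol = 2ξ₁ + 1ξ₂.
Selectivity: 2ξ₁ / (2ξ₂) = 3.34 → ξ₁ = 3.34 ξ₂.
Substitute: (2·3.34 + 1) ξ₂ = 631 → ξ₂ = 82.16 mol, ξ₁ = 274.4 mol.
Outlet amounts (n = n₀ + Σ ν·ξ):
  A: 778 − 2(274.4) − 1(82.16) = 147
  B: 3200 − 3(274.4) − 1(82.16) = 2295
  D: 0 + 2(274.4) = 548.8
  E: 0 + 2(82.16) = 164.3

ξ₂ = 82.2 mol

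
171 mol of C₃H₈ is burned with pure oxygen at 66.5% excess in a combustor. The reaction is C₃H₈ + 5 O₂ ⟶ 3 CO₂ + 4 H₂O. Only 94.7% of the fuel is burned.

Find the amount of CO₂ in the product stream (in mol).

Stoichiometric O₂ = 5 × 171 = 855 mol; O₂ fed = 855 × 1.665 = 1424 mol.
Fuel reacted = 0.947 × 171 → ξ = 161.9 mol.
Outlet (n = n₀ + ν ξ):
  C₃H₈: 171 − 1(161.9) = 9.063
  O₂: 1424 − 5(161.9) = 613.9
  CO₂: 0 + 3(161.9) = 485.8
  H₂O: 0 + 4(161.9) = 647.7

486 mol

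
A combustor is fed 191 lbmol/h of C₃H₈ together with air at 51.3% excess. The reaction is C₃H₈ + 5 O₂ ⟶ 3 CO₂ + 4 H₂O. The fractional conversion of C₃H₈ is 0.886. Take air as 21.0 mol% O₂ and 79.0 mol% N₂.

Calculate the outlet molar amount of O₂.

599 lbmol/h

Stoichiometric O₂ = 5 × 191 = 955 lbmol/h; O₂ fed = 955 × 1.513 = 1445 lbmol/h.
N₂ fed = 1445 × 79/21 = 5436 lbmol/h.
Fuel reacted = 0.886 × 191 → ξ = 169.2 lbmol/h.
Outlet (n = n₀ + ν ξ):
  C₃H₈: 191 − 1(169.2) = 21.77
  O₂: 1445 − 5(169.2) = 598.8
  N₂: 5436 (inert)
  CO₂: 0 + 3(169.2) = 507.7
  H₂O: 0 + 4(169.2) = 676.9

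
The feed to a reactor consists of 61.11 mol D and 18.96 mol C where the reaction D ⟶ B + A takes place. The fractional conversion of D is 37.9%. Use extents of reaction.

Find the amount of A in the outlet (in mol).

D reacted = 0.379 × 61.11 = 23.16 mol; ν_D = −1, so ξ = 23.16/1 = 23.16 mol.
Outlet amounts (n = n₀ + ν ξ):
  D: 61.11 − 1(23.16) = 37.95
  B: 0 + 1(23.16) = 23.16
  A: 0 + 1(23.16) = 23.16
  C: 18.96 (inert)

23.2 mol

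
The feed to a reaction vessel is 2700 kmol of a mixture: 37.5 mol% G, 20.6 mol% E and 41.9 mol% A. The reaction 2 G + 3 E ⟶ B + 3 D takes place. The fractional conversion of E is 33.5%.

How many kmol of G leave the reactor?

888 kmol

E reacted = 0.335 × 556.2 = 186.3 kmol; ν_E = −3, so ξ = 186.3/3 = 62.11 kmol.
Outlet amounts (n = n₀ + ν ξ):
  G: 1012 − 2(62.11) = 888.3
  E: 556.2 − 3(62.11) = 369.9
  B: 0 + 1(62.11) = 62.11
  D: 0 + 3(62.11) = 186.3
  A: 1131 (inert)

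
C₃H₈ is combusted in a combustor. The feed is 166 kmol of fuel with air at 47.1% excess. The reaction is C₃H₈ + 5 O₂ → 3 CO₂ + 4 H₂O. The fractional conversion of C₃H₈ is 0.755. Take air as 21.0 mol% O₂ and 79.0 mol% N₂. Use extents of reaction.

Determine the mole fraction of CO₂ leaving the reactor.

0.0616

Stoichiometric O₂ = 5 × 166 = 830 kmol; O₂ fed = 830 × 1.471 = 1221 kmol.
N₂ fed = 1221 × 79/21 = 4593 kmol.
Fuel reacted = 0.755 × 166 → ξ = 125.3 kmol.
Outlet (n = n₀ + ν ξ):
  C₃H₈: 166 − 1(125.3) = 40.67
  O₂: 1221 − 5(125.3) = 594.3
  N₂: 4593 (inert)
  CO₂: 0 + 3(125.3) = 376
  H₂O: 0 + 4(125.3) = 501.3
Total out = 6105 kmol; y_CO₂ = 376 / 6105 = 0.06158.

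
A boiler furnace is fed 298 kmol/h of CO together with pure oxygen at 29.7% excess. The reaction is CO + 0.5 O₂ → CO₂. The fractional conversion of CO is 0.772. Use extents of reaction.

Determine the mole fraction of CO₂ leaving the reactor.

0.611

Stoichiometric O₂ = 0.5 × 298 = 149 kmol/h; O₂ fed = 149 × 1.297 = 193.3 kmol/h.
Fuel reacted = 0.772 × 298 → ξ = 230.1 kmol/h.
Outlet (n = n₀ + ν ξ):
  CO: 298 − 1(230.1) = 67.94
  O₂: 193.3 − 0.5(230.1) = 78.22
  CO₂: 0 + 1(230.1) = 230.1
Total out = 376.2 kmol/h; y_CO₂ = 230.1 / 376.2 = 0.6115.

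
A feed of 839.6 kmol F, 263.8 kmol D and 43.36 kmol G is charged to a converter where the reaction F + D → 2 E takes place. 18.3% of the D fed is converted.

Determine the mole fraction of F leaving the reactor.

D reacted = 0.183 × 263.8 = 48.28 kmol; ν_D = −1, so ξ = 48.28/1 = 48.28 kmol.
Outlet amounts (n = n₀ + ν ξ):
  F: 839.6 − 1(48.28) = 791.3
  D: 263.8 − 1(48.28) = 215.5
  E: 0 + 2(48.28) = 96.55
  G: 43.36 (inert)
Total out = 1147 kmol; y_F = 791.3 / 1147 = 0.6901.

0.69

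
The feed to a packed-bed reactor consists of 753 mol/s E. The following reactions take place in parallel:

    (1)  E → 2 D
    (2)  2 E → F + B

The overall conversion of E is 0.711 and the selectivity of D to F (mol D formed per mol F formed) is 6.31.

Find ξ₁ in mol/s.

Conversion of E: E consumed = 0.711 × 753 = 535.4 mol/s = 1ξ₁ + 2ξ₂.
Selectivity: 2ξ₁ / (1ξ₂) = 6.31 → ξ₁ = 3.155 ξ₂.
Substitute: (1·3.155 + 2) ξ₂ = 535.4 → ξ₂ = 103.9 mol/s, ξ₁ = 327.7 mol/s.
Outlet amounts (n = n₀ + Σ ν·ξ):
  E: 753 − 1(327.7) − 2(103.9) = 217.6
  D: 0 + 2(327.7) = 655.3
  F: 0 + 1(103.9) = 103.9
  B: 0 + 1(103.9) = 103.9

ξ₁ = 328 mol/s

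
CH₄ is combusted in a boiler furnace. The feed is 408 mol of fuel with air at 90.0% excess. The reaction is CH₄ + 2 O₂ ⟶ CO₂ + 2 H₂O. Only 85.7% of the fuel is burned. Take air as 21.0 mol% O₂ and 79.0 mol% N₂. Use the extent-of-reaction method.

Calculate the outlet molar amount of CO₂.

Stoichiometric O₂ = 2 × 408 = 816 mol; O₂ fed = 816 × 1.900 = 1550 mol.
N₂ fed = 1550 × 79/21 = 5832 mol.
Fuel reacted = 0.857 × 408 → ξ = 349.7 mol.
Outlet (n = n₀ + ν ξ):
  CH₄: 408 − 1(349.7) = 58.34
  O₂: 1550 − 2(349.7) = 851.1
  N₂: 5832 (inert)
  CO₂: 0 + 1(349.7) = 349.7
  H₂O: 0 + 2(349.7) = 699.3

350 mol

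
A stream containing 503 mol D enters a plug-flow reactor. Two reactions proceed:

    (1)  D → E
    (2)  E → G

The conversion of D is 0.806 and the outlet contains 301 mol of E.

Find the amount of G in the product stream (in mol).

Conversion of D: D consumed = 1ξ₁ = 0.806 × 503 → ξ₁ = 405.4 mol.
E balance: n_E = 0 + 1ξ₁ − 1ξ₂ = 301 → ξ₂ = (1·405.4 − 301)/1 = 104.4 mol.
Outlet amounts (n = n₀ + Σ ν·ξ):
  D: 503 − 1(405.4) = 97.58
  E: 0 + 1(405.4) − 1(104.4) = 301
  G: 0 + 1(104.4) = 104.4

104 mol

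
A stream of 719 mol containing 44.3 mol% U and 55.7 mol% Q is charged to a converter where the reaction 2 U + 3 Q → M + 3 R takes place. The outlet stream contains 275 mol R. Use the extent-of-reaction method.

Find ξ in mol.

ξ = 91.7 mol

For R: n = n₀ + 3ξ → 275 = 0 + 3ξ, giving ξ = 91.67 mol.
Outlet amounts (n = n₀ + ν ξ):
  U: 318.5 − 2(91.67) = 135.2
  Q: 400.5 − 3(91.67) = 125.5
  M: 0 + 1(91.67) = 91.67
  R: 0 + 3(91.67) = 275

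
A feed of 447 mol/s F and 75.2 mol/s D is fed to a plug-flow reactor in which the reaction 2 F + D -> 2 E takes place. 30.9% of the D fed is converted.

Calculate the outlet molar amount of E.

D reacted = 0.309 × 75.2 = 23.24 mol/s; ν_D = −1, so ξ = 23.24/1 = 23.24 mol/s.
Outlet amounts (n = n₀ + ν ξ):
  F: 447 − 2(23.24) = 400.5
  D: 75.2 − 1(23.24) = 51.96
  E: 0 + 2(23.24) = 46.47

46.5 mol/s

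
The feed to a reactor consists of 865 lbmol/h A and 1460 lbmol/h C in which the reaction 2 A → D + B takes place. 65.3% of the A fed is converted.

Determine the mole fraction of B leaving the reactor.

0.121

A reacted = 0.653 × 865 = 564.8 lbmol/h; ν_A = −2, so ξ = 564.8/2 = 282.4 lbmol/h.
Outlet amounts (n = n₀ + ν ξ):
  A: 865 − 2(282.4) = 300.2
  D: 0 + 1(282.4) = 282.4
  B: 0 + 1(282.4) = 282.4
  C: 1460 (inert)
Total out = 2325 lbmol/h; y_B = 282.4 / 2325 = 0.1215.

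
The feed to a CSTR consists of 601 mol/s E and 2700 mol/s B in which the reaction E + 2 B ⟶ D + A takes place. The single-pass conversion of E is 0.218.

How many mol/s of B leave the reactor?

2440 mol/s

E reacted = 0.218 × 601 = 131 mol/s; ν_E = −1, so ξ = 131/1 = 131 mol/s.
Outlet amounts (n = n₀ + ν ξ):
  E: 601 − 1(131) = 470
  B: 2700 − 2(131) = 2438
  D: 0 + 1(131) = 131
  A: 0 + 1(131) = 131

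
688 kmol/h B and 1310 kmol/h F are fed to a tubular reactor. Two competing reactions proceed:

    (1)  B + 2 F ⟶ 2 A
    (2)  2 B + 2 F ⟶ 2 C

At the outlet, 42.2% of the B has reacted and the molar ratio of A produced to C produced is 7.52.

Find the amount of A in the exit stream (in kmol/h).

Conversion of B: B consumed = 0.422 × 688 = 290.3 kmol/h = 1ξ₁ + 2ξ₂.
Selectivity: 2ξ₁ / (2ξ₂) = 7.52 → ξ₁ = 7.52 ξ₂.
Substitute: (1·7.52 + 2) ξ₂ = 290.3 → ξ₂ = 30.5 kmol/h, ξ₁ = 229.3 kmol/h.
Outlet amounts (n = n₀ + Σ ν·ξ):
  B: 688 − 1(229.3) − 2(30.5) = 397.7
  F: 1310 − 2(229.3) − 2(30.5) = 790.3
  A: 0 + 2(229.3) = 458.7
  C: 0 + 2(30.5) = 60.99

459 kmol/h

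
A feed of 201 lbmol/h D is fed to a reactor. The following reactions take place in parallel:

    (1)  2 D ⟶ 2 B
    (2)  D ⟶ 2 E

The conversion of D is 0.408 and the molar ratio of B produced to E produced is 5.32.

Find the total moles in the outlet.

208 lbmol/h

Conversion of D: D consumed = 0.408 × 201 = 82.01 lbmol/h = 2ξ₁ + 1ξ₂.
Selectivity: 2ξ₁ / (2ξ₂) = 5.32 → ξ₁ = 5.32 ξ₂.
Substitute: (2·5.32 + 1) ξ₂ = 82.01 → ξ₂ = 7.045 lbmol/h, ξ₁ = 37.48 lbmol/h.
Outlet amounts (n = n₀ + Σ ν·ξ):
  D: 201 − 2(37.48) − 1(7.045) = 119
  B: 0 + 2(37.48) = 74.96
  E: 0 + 2(7.045) = 14.09
Total out = 119 + 74.96 + 14.09 = 208 lbmol/h.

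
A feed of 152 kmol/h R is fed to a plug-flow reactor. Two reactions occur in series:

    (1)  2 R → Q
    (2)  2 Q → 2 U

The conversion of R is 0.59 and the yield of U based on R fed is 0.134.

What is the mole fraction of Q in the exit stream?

0.228

Conversion of R: R consumed = 2ξ₁ = 0.59 × 152 → ξ₁ = 44.84 kmol/h.
Yield of U: 2ξ₂ / 152 = 0.134 → ξ₂ = 10.18 kmol/h.
Outlet amounts (n = n₀ + Σ ν·ξ):
  R: 152 − 2(44.84) = 62.32
  Q: 0 + 1(44.84) − 2(10.18) = 24.47
  U: 0 + 2(10.18) = 20.37
Total out = 107.2 kmol/h; y_Q = 24.47 / 107.2 = 0.2284.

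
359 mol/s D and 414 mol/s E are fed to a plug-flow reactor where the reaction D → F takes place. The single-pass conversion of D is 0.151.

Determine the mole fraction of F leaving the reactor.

0.0701

D reacted = 0.151 × 359 = 54.21 mol/s; ν_D = −1, so ξ = 54.21/1 = 54.21 mol/s.
Outlet amounts (n = n₀ + ν ξ):
  D: 359 − 1(54.21) = 304.8
  F: 0 + 1(54.21) = 54.21
  E: 414 (inert)
Total out = 773 mol/s; y_F = 54.21 / 773 = 0.07013.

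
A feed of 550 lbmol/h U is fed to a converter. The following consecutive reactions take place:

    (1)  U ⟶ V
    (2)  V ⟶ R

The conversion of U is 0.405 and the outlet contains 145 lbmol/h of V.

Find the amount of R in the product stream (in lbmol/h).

77.8 lbmol/h

Conversion of U: U consumed = 1ξ₁ = 0.405 × 550 → ξ₁ = 222.8 lbmol/h.
V balance: n_V = 0 + 1ξ₁ − 1ξ₂ = 145 → ξ₂ = (1·222.8 − 145)/1 = 77.75 lbmol/h.
Outlet amounts (n = n₀ + Σ ν·ξ):
  U: 550 − 1(222.8) = 327.2
  V: 0 + 1(222.8) − 1(77.75) = 145
  R: 0 + 1(77.75) = 77.75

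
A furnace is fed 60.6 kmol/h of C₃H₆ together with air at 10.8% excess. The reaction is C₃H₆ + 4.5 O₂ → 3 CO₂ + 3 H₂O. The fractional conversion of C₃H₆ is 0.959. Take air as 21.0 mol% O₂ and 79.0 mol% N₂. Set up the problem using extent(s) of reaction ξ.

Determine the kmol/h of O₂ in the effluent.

Stoichiometric O₂ = 4.5 × 60.6 = 272.7 kmol/h; O₂ fed = 272.7 × 1.108 = 302.2 kmol/h.
N₂ fed = 302.2 × 79/21 = 1137 kmol/h.
Fuel reacted = 0.959 × 60.6 → ξ = 58.12 kmol/h.
Outlet (n = n₀ + ν ξ):
  C₃H₆: 60.6 − 1(58.12) = 2.485
  O₂: 302.2 − 4.5(58.12) = 40.63
  N₂: 1137 (inert)
  CO₂: 0 + 3(58.12) = 174.3
  H₂O: 0 + 3(58.12) = 174.3

40.6 kmol/h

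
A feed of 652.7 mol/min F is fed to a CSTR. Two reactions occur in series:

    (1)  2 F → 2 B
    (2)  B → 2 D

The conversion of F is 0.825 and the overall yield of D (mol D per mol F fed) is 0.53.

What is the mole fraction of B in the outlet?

Conversion of F: F consumed = 2ξ₁ = 0.825 × 652.7 → ξ₁ = 269.2 mol/min.
Yield of D: 2ξ₂ / 652.7 = 0.53 → ξ₂ = 173 mol/min.
Outlet amounts (n = n₀ + Σ ν·ξ):
  F: 652.7 − 2(269.2) = 114.2
  B: 0 + 2(269.2) − 1(173) = 365.5
  D: 0 + 2(173) = 345.9
Total out = 825.7 mol/min; y_B = 365.5 / 825.7 = 0.4427.

0.443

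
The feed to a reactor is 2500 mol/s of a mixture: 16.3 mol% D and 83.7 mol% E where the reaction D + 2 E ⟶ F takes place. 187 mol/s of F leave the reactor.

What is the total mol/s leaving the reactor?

2130 mol/s

For F: n = n₀ + 1ξ → 187 = 0 + 1ξ, giving ξ = 187 mol/s.
Outlet amounts (n = n₀ + ν ξ):
  D: 407.5 − 1(187) = 220.5
  E: 2092 − 2(187) = 1718
  F: 0 + 1(187) = 187
Total out = 220.5 + 1718 + 187 = 2126 mol/s.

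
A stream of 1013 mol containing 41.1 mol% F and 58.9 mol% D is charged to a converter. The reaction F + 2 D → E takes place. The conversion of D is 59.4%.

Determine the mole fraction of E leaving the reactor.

D reacted = 0.594 × 596.7 = 354.4 mol; ν_D = −2, so ξ = 354.4/2 = 177.2 mol.
Outlet amounts (n = n₀ + ν ξ):
  F: 416.3 − 1(177.2) = 239.1
  D: 596.7 − 2(177.2) = 242.2
  E: 0 + 1(177.2) = 177.2
Total out = 658.6 mol; y_E = 177.2 / 658.6 = 0.2691.

0.269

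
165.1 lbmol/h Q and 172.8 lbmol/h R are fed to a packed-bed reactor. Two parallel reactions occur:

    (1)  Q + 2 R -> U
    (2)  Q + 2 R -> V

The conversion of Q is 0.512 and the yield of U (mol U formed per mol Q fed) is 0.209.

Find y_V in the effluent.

Yield of U: 1ξ₁ / 165.1 = 0.209 → ξ₁ = 34.51 lbmol/h.
Conversion of Q: 1ξ₁ + 1ξ₂ = 0.512 × 165.1 = 84.53 → ξ₂ = 50.03 lbmol/h.
Outlet amounts (n = n₀ + Σ ν·ξ):
  Q: 165.1 − 1(34.51) − 1(50.03) = 80.57
  R: 172.8 − 2(34.51) − 2(50.03) = 3.738
  U: 0 + 1(34.51) = 34.51
  V: 0 + 1(50.03) = 50.03
Total out = 168.8 lbmol/h; y_V = 50.03 / 168.8 = 0.2963.

0.296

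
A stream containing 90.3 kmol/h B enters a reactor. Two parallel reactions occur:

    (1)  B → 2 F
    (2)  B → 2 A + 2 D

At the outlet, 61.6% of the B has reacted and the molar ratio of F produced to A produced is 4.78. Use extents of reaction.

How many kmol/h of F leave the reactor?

92 kmol/h

Conversion of B: B consumed = 0.616 × 90.3 = 55.62 kmol/h = 1ξ₁ + 1ξ₂.
Selectivity: 2ξ₁ / (2ξ₂) = 4.78 → ξ₁ = 4.78 ξ₂.
Substitute: (1·4.78 + 1) ξ₂ = 55.62 → ξ₂ = 9.624 kmol/h, ξ₁ = 46 kmol/h.
Outlet amounts (n = n₀ + Σ ν·ξ):
  B: 90.3 − 1(46) − 1(9.624) = 34.68
  F: 0 + 2(46) = 92
  A: 0 + 2(9.624) = 19.25
  D: 0 + 2(9.624) = 19.25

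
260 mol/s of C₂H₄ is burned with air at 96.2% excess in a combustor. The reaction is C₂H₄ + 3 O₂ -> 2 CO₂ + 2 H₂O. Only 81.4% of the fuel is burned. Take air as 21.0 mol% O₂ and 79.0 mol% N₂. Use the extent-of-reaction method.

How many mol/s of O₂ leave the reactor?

895 mol/s

Stoichiometric O₂ = 3 × 260 = 780 mol/s; O₂ fed = 780 × 1.962 = 1530 mol/s.
N₂ fed = 1530 × 79/21 = 5757 mol/s.
Fuel reacted = 0.814 × 260 → ξ = 211.6 mol/s.
Outlet (n = n₀ + ν ξ):
  C₂H₄: 260 − 1(211.6) = 48.36
  O₂: 1530 − 3(211.6) = 895.4
  N₂: 5757 (inert)
  CO₂: 0 + 2(211.6) = 423.3
  H₂O: 0 + 2(211.6) = 423.3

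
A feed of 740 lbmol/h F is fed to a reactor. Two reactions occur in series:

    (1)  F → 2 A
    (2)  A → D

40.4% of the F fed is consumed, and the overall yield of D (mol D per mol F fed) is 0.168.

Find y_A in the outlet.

0.456

Conversion of F: F consumed = 1ξ₁ = 0.404 × 740 → ξ₁ = 299 lbmol/h.
Yield of D: 1ξ₂ / 740 = 0.168 → ξ₂ = 124.3 lbmol/h.
Outlet amounts (n = n₀ + Σ ν·ξ):
  F: 740 − 1(299) = 441
  A: 0 + 2(299) − 1(124.3) = 473.6
  D: 0 + 1(124.3) = 124.3
Total out = 1039 lbmol/h; y_A = 473.6 / 1039 = 0.4558.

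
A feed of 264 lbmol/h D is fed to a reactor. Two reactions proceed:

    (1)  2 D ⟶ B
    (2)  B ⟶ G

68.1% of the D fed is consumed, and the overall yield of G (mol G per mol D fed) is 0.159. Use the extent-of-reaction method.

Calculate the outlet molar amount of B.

47.9 lbmol/h

Conversion of D: D consumed = 2ξ₁ = 0.681 × 264 → ξ₁ = 89.89 lbmol/h.
Yield of G: 1ξ₂ / 264 = 0.159 → ξ₂ = 41.98 lbmol/h.
Outlet amounts (n = n₀ + Σ ν·ξ):
  D: 264 − 2(89.89) = 84.22
  B: 0 + 1(89.89) − 1(41.98) = 47.92
  G: 0 + 1(41.98) = 41.98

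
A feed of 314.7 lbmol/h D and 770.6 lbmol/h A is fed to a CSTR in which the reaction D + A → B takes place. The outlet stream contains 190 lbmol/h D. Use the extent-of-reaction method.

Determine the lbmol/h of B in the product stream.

For D: n = n₀ − 1ξ → 190 = 314.7 − 1ξ, giving ξ = 124.7 lbmol/h.
Outlet amounts (n = n₀ + ν ξ):
  D: 314.7 − 1(124.7) = 190
  A: 770.6 − 1(124.7) = 645.9
  B: 0 + 1(124.7) = 124.7

125 lbmol/h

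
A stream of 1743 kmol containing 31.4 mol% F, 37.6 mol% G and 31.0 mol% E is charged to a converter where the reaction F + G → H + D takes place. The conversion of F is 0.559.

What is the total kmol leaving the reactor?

1740 kmol

F reacted = 0.559 × 547.3 = 305.9 kmol; ν_F = −1, so ξ = 305.9/1 = 305.9 kmol.
Outlet amounts (n = n₀ + ν ξ):
  F: 547.3 − 1(305.9) = 241.4
  G: 655.4 − 1(305.9) = 349.4
  H: 0 + 1(305.9) = 305.9
  D: 0 + 1(305.9) = 305.9
  E: 540.3 (inert)
Total out = 241.4 + 349.4 + 305.9 + 305.9 + 540.3 = 1743 kmol.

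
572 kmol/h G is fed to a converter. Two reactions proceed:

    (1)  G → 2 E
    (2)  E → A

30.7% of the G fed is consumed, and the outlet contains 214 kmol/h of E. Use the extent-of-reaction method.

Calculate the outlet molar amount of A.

137 kmol/h

Conversion of G: G consumed = 1ξ₁ = 0.307 × 572 → ξ₁ = 175.6 kmol/h.
E balance: n_E = 0 + 2ξ₁ − 1ξ₂ = 214 → ξ₂ = (2·175.6 − 214)/1 = 137.2 kmol/h.
Outlet amounts (n = n₀ + Σ ν·ξ):
  G: 572 − 1(175.6) = 396.4
  E: 0 + 2(175.6) − 1(137.2) = 214
  A: 0 + 1(137.2) = 137.2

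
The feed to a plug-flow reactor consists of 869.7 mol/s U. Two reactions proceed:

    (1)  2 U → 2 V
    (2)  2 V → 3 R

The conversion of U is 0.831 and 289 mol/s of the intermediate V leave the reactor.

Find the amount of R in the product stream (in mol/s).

651 mol/s

Conversion of U: U consumed = 2ξ₁ = 0.831 × 869.7 → ξ₁ = 361.4 mol/s.
V balance: n_V = 0 + 2ξ₁ − 2ξ₂ = 289 → ξ₂ = (2·361.4 − 289)/2 = 216.9 mol/s.
Outlet amounts (n = n₀ + Σ ν·ξ):
  U: 869.7 − 2(361.4) = 147
  V: 0 + 2(361.4) − 2(216.9) = 289
  R: 0 + 3(216.9) = 650.6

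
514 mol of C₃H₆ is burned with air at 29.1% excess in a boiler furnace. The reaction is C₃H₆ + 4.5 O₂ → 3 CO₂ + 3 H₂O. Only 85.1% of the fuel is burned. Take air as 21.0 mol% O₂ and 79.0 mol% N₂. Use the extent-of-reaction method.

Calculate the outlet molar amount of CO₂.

Stoichiometric O₂ = 4.5 × 514 = 2313 mol; O₂ fed = 2313 × 1.291 = 2986 mol.
N₂ fed = 2986 × 79/21 = 11230 mol.
Fuel reacted = 0.851 × 514 → ξ = 437.4 mol.
Outlet (n = n₀ + ν ξ):
  C₃H₆: 514 − 1(437.4) = 76.59
  O₂: 2986 − 4.5(437.4) = 1018
  N₂: 11230 (inert)
  CO₂: 0 + 3(437.4) = 1312
  H₂O: 0 + 3(437.4) = 1312

1310 mol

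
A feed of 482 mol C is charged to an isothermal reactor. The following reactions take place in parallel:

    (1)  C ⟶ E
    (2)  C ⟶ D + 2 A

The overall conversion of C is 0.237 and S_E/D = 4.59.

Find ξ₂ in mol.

Conversion of C: C consumed = 0.237 × 482 = 114.2 mol = 1ξ₁ + 1ξ₂.
Selectivity: 1ξ₁ / (1ξ₂) = 4.59 → ξ₁ = 4.59 ξ₂.
Substitute: (1·4.59 + 1) ξ₂ = 114.2 → ξ₂ = 20.44 mol, ξ₁ = 93.8 mol.
Outlet amounts (n = n₀ + Σ ν·ξ):
  C: 482 − 1(93.8) − 1(20.44) = 367.8
  E: 0 + 1(93.8) = 93.8
  D: 0 + 1(20.44) = 20.44
  A: 0 + 2(20.44) = 40.87

ξ₂ = 20.4 mol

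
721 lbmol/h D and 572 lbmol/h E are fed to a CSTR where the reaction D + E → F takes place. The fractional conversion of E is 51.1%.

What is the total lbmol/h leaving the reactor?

1000 lbmol/h

E reacted = 0.511 × 572 = 292.3 lbmol/h; ν_E = −1, so ξ = 292.3/1 = 292.3 lbmol/h.
Outlet amounts (n = n₀ + ν ξ):
  D: 721 − 1(292.3) = 428.7
  E: 572 − 1(292.3) = 279.7
  F: 0 + 1(292.3) = 292.3
Total out = 428.7 + 279.7 + 292.3 = 1001 lbmol/h.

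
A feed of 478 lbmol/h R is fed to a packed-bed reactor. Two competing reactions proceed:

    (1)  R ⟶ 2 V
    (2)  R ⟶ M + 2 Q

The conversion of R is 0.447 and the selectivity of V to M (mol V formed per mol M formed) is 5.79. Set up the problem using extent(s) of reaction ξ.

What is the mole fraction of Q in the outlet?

0.147

Conversion of R: R consumed = 0.447 × 478 = 213.7 lbmol/h = 1ξ₁ + 1ξ₂.
Selectivity: 2ξ₁ / (1ξ₂) = 5.79 → ξ₁ = 2.895 ξ₂.
Substitute: (1·2.895 + 1) ξ₂ = 213.7 → ξ₂ = 54.86 lbmol/h, ξ₁ = 158.8 lbmol/h.
Outlet amounts (n = n₀ + Σ ν·ξ):
  R: 478 − 1(158.8) − 1(54.86) = 264.3
  V: 0 + 2(158.8) = 317.6
  M: 0 + 1(54.86) = 54.86
  Q: 0 + 2(54.86) = 109.7
Total out = 746.5 lbmol/h; y_Q = 109.7 / 746.5 = 0.147.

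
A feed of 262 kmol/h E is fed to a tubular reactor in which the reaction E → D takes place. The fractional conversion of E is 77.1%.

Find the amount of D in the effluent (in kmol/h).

202 kmol/h

E reacted = 0.771 × 262 = 202 kmol/h; ν_E = −1, so ξ = 202/1 = 202 kmol/h.
Outlet amounts (n = n₀ + ν ξ):
  E: 262 − 1(202) = 60
  D: 0 + 1(202) = 202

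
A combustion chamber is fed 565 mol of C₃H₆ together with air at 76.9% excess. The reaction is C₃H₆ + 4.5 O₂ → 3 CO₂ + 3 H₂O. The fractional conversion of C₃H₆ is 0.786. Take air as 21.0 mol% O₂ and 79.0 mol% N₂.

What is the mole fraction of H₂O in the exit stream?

0.06

Stoichiometric O₂ = 4.5 × 565 = 2542 mol; O₂ fed = 2542 × 1.769 = 4498 mol.
N₂ fed = 4498 × 79/21 = 16920 mol.
Fuel reacted = 0.786 × 565 → ξ = 444.1 mol.
Outlet (n = n₀ + ν ξ):
  C₃H₆: 565 − 1(444.1) = 120.9
  O₂: 4498 − 4.5(444.1) = 2499
  N₂: 16920 (inert)
  CO₂: 0 + 3(444.1) = 1332
  H₂O: 0 + 3(444.1) = 1332
Total out = 22200 mol; y_H₂O = 1332 / 22200 = 0.06.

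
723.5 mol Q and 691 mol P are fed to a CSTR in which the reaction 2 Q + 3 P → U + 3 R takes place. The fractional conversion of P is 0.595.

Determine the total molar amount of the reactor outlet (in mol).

P reacted = 0.595 × 691 = 411.1 mol; ν_P = −3, so ξ = 411.1/3 = 137 mol.
Outlet amounts (n = n₀ + ν ξ):
  Q: 723.5 − 2(137) = 449.4
  P: 691 − 3(137) = 279.9
  U: 0 + 1(137) = 137
  R: 0 + 3(137) = 411.1
Total out = 449.4 + 279.9 + 137 + 411.1 = 1277 mol.

1280 mol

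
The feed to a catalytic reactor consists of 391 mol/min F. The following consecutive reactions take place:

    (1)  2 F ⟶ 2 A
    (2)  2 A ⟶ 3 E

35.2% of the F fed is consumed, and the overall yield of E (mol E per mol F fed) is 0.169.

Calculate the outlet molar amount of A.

Conversion of F: F consumed = 2ξ₁ = 0.352 × 391 → ξ₁ = 68.82 mol/min.
Yield of E: 3ξ₂ / 391 = 0.169 → ξ₂ = 22.03 mol/min.
Outlet amounts (n = n₀ + Σ ν·ξ):
  F: 391 − 2(68.82) = 253.4
  A: 0 + 2(68.82) − 2(22.03) = 93.58
  E: 0 + 3(22.03) = 66.08

93.6 mol/min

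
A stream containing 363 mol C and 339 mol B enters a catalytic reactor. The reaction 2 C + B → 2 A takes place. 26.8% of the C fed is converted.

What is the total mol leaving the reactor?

653 mol

C reacted = 0.268 × 363 = 97.28 mol; ν_C = −2, so ξ = 97.28/2 = 48.64 mol.
Outlet amounts (n = n₀ + ν ξ):
  C: 363 − 2(48.64) = 265.7
  B: 339 − 1(48.64) = 290.4
  A: 0 + 2(48.64) = 97.28
Total out = 265.7 + 290.4 + 97.28 = 653.4 mol.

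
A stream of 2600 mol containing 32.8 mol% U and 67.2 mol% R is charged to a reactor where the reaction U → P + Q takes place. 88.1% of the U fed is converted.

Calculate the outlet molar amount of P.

U reacted = 0.881 × 852.8 = 751.3 mol; ν_U = −1, so ξ = 751.3/1 = 751.3 mol.
Outlet amounts (n = n₀ + ν ξ):
  U: 852.8 − 1(751.3) = 101.5
  P: 0 + 1(751.3) = 751.3
  Q: 0 + 1(751.3) = 751.3
  R: 1747 (inert)

751 mol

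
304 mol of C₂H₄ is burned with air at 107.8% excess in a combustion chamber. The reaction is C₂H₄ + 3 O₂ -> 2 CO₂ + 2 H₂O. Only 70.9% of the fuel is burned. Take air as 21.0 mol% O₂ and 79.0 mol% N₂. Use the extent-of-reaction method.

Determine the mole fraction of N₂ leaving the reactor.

Stoichiometric O₂ = 3 × 304 = 912 mol; O₂ fed = 912 × 2.078 = 1895 mol.
N₂ fed = 1895 × 79/21 = 7129 mol.
Fuel reacted = 0.709 × 304 → ξ = 215.5 mol.
Outlet (n = n₀ + ν ξ):
  C₂H₄: 304 − 1(215.5) = 88.46
  O₂: 1895 − 3(215.5) = 1249
  N₂: 7129 (inert)
  CO₂: 0 + 2(215.5) = 431.1
  H₂O: 0 + 2(215.5) = 431.1
Total out = 9328 mol; y_N₂ = 7129 / 9328 = 0.7643.

0.764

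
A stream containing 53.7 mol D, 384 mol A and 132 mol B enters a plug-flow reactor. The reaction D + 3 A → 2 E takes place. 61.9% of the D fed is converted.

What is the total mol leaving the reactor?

503 mol

D reacted = 0.619 × 53.7 = 33.24 mol; ν_D = −1, so ξ = 33.24/1 = 33.24 mol.
Outlet amounts (n = n₀ + ν ξ):
  D: 53.7 − 1(33.24) = 20.46
  A: 384 − 3(33.24) = 284.3
  E: 0 + 2(33.24) = 66.48
  B: 132 (inert)
Total out = 20.46 + 284.3 + 66.48 + 132 = 503.2 mol.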